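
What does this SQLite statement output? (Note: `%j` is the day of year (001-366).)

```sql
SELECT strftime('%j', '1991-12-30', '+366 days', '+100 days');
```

First apply '+366 days', '+100 days': 1991-12-30 → 1993-04-09.
Day-of-year for 1993-04-09: days since 1993-01-01 inclusive = 99, zero-padded to 099.

099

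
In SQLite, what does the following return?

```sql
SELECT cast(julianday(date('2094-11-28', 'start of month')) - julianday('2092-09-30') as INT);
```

`start of month` rewinds 2094-11-28 to 2094-11-01.
0 days remain in September 2092 after the 30th (30 − 30).
Full months from October 2092 through October 2094 contribute their day counts.
Then 1 day into November 2094.
Total: 0 + 31 + 30 + 31 + 31 + 28 + 31 + 30 + 31 + 30 + 31 + 31 + 30 + 31 + 30 + 31 + 31 + 28 + 31 + 30 + 31 + 30 + 31 + 31 + 30 + 31 + 1 = 762.

762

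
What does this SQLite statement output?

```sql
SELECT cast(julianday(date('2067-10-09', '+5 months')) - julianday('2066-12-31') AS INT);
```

Adding +5 months to 2067-10-09 gives 2068-03-09.
0 days remain in December 2066 after the 31st (31 − 31).
Full months from January 2067 through February 2068 contribute their day counts.
Then 9 days into March 2068.
Total: 0 + 31 + 28 + 31 + 30 + 31 + 30 + 31 + 31 + 30 + 31 + 30 + 31 + 31 + 29 + 9 = 434.

434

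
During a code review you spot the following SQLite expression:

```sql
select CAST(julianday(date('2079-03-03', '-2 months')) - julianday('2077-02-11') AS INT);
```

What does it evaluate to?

Adding -2 months to 2079-03-03 gives 2079-01-03.
17 days remain in February 2077 after the 11th (28 − 11).
Full months from March 2077 through December 2078 contribute their day counts.
Then 3 days into January 2079.
Total: 17 + 31 + 30 + 31 + 30 + 31 + 31 + 30 + 31 + 30 + 31 + 31 + 28 + 31 + 30 + 31 + 30 + 31 + 31 + 30 + 31 + 30 + 31 + 3 = 691.

691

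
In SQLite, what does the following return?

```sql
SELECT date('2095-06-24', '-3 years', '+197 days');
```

Adding -3 years to 2095-06-24 gives 2092-06-24.
Applying '+197 days' to 2092-06-24: counting 197 days forward gives 2093-01-07.

2093-01-07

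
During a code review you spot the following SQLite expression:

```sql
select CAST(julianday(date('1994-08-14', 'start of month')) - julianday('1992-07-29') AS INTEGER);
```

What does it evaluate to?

`start of month` rewinds 1994-08-14 to 1994-08-01.
2 days remain in July 1992 after the 29th (31 − 29).
Full months from August 1992 through July 1994 contribute their day counts.
Then 1 day into August 1994.
Total: 2 + 31 + 30 + 31 + 30 + 31 + 31 + 28 + 31 + 30 + 31 + 30 + 31 + 31 + 30 + 31 + 30 + 31 + 31 + 28 + 31 + 30 + 31 + 30 + 31 + 1 = 733.

733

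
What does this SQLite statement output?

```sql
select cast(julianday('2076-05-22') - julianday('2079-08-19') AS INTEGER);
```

9 days remain in May 2076 after the 22nd (31 − 22).
Full months from June 2076 through July 2079 contribute their day counts.
Then 19 days into August 2079.
Total: 9 + 30 + 31 + 31 + 30 + 31 + 30 + 31 + 31 + 28 + 31 + 30 + 31 + 30 + 31 + 31 + 30 + 31 + 30 + 31 + 31 + 28 + 31 + 30 + 31 + 30 + 31 + 31 + 30 + 31 + 30 + 31 + 31 + 28 + 31 + 30 + 31 + 30 + 31 + 19 = 1184.
The subtraction is earlier − later, so the result is −1184 → -1184.

-1184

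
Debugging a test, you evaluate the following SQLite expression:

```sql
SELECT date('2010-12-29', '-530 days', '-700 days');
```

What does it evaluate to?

2007-08-17

Applying '-530 days' to 2010-12-29: counting 530 days back gives 2009-07-17.
Applying '-700 days' to 2009-07-17: counting 700 days back gives 2007-08-17.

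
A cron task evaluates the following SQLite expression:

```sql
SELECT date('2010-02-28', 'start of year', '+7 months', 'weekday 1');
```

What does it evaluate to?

`start of year` rewinds 2010-02-28 to 2010-01-01.
Adding +7 months to 2010-01-01 gives 2010-08-01.
`weekday 1` advances to the next Monday; 2010-08-01 is a Sunday, so it moves forward to 2010-08-02.

2010-08-02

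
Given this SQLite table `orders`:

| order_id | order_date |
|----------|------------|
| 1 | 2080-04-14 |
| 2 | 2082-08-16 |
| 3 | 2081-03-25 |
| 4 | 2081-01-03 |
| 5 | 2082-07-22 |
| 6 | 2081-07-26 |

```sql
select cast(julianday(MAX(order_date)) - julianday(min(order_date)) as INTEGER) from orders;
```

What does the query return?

854

MIN = 2080-04-14, MAX = 2082-08-16.
16 days remain in April 2080 after the 14th (30 − 14).
Full months from May 2080 through July 2082 contribute their day counts.
Then 16 days into August 2082.
Total: 16 + 31 + 30 + 31 + 31 + 30 + 31 + 30 + 31 + 31 + 28 + 31 + 30 + 31 + 30 + 31 + 31 + 30 + 31 + 30 + 31 + 31 + 28 + 31 + 30 + 31 + 30 + 31 + 16 = 854.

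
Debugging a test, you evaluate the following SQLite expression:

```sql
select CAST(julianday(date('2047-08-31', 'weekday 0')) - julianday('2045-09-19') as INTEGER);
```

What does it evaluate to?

712

`weekday 0` advances to the next Sunday; 2047-08-31 is a Saturday, so it moves forward to 2047-09-01.
11 days remain in September 2045 after the 19th (30 − 19).
Full months from October 2045 through August 2047 contribute their day counts.
Then 1 day into September 2047.
Total: 11 + 31 + 30 + 31 + 31 + 28 + 31 + 30 + 31 + 30 + 31 + 31 + 30 + 31 + 30 + 31 + 31 + 28 + 31 + 30 + 31 + 30 + 31 + 31 + 1 = 712.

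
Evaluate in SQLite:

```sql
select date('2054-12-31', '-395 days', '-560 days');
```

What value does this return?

2052-05-20

Applying '-395 days' to 2054-12-31: counting 395 days back gives 2053-12-01.
Applying '-560 days' to 2053-12-01: counting 560 days back gives 2052-05-20.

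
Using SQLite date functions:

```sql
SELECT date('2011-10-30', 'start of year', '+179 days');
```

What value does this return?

`start of year` rewinds 2011-10-30 to 2011-01-01.
Applying '+179 days' to 2011-01-01: counting 179 days forward gives 2011-06-29.

2011-06-29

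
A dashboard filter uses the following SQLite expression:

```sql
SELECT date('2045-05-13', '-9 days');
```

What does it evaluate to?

2045-05-04

Going back 9 days within May lands on 2045-05-04.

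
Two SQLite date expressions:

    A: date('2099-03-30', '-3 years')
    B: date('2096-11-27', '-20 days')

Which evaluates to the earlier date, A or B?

A

A = 2096-03-30.
B = 2096-11-07.
A is earlier.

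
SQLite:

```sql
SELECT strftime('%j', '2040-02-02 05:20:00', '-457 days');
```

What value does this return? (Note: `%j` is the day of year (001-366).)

306

First apply '-457 days': 2040-02-02 05:20:00 → 2038-11-02 05:20:00.
Day-of-year for 2038-11-02: days since 2038-01-01 inclusive = 306, zero-padded to 306.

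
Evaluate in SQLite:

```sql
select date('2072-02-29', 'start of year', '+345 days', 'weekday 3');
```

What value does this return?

2072-12-14

`start of year` rewinds 2072-02-29 to 2072-01-01.
Applying '+345 days' to 2072-01-01: counting 345 days forward gives 2072-12-11.
`weekday 3` advances to the next Wednesday; 2072-12-11 is a Sunday, so it moves forward to 2072-12-14.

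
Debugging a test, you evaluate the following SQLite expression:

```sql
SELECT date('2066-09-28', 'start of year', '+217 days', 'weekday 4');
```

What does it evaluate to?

`start of year` rewinds 2066-09-28 to 2066-01-01.
Applying '+217 days' to 2066-01-01: counting 217 days forward gives 2066-08-06.
`weekday 4` advances to the next Thursday; 2066-08-06 is a Friday, so it moves forward to 2066-08-12.

2066-08-12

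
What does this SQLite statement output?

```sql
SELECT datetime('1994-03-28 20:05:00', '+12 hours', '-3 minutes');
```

+12 hours from 1994-03-28 20:05:00 is 1994-03-29 08:05:00 (crosses midnight).
-3 minutes from 1994-03-29 08:05:00 is 1994-03-29 08:02:00.

1994-03-29 08:02:00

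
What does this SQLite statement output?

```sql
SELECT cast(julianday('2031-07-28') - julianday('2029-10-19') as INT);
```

647

12 days remain in October 2029 after the 19th (31 − 19).
Full months from November 2029 through June 2031 contribute their day counts.
Then 28 days into July 2031.
Total: 12 + 30 + 31 + 31 + 28 + 31 + 30 + 31 + 30 + 31 + 31 + 30 + 31 + 30 + 31 + 31 + 28 + 31 + 30 + 31 + 30 + 28 = 647.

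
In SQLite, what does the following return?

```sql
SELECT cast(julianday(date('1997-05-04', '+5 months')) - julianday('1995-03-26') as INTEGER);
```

923

Adding +5 months to 1997-05-04 gives 1997-10-04.
5 days remain in March 1995 after the 26th (31 − 26).
Full months from April 1995 through September 1997 contribute their day counts.
Then 4 days into October 1997.
Total: 5 + 30 + 31 + 30 + 31 + 31 + 30 + 31 + 30 + 31 + 31 + 29 + 31 + 30 + 31 + 30 + 31 + 31 + 30 + 31 + 30 + 31 + 31 + 28 + 31 + 30 + 31 + 30 + 31 + 31 + 30 + 4 = 923.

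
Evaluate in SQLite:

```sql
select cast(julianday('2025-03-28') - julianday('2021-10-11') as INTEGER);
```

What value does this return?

20 days remain in October 2021 after the 11th (31 − 11).
Full months from November 2021 through February 2025 contribute their day counts.
Then 28 days into March 2025.
Total: 20 + 30 + 31 + 31 + 28 + 31 + 30 + 31 + 30 + 31 + 31 + 30 + 31 + 30 + 31 + 31 + 28 + 31 + 30 + 31 + 30 + 31 + 31 + 30 + 31 + 30 + 31 + 31 + 29 + 31 + 30 + 31 + 30 + 31 + 31 + 30 + 31 + 30 + 31 + 31 + 28 + 28 = 1264.

1264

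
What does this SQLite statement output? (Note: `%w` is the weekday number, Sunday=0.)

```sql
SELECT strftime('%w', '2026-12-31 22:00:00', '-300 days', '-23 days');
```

First apply '-300 days', '-23 days': 2026-12-31 22:00:00 → 2026-02-11 22:00:00.
2026-02-11 is a Wednesday; with Sunday=0 that is 3.

3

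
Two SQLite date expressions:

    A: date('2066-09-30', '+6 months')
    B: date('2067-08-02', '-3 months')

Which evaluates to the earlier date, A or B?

A

A = 2067-03-30.
B = 2067-05-02.
A is earlier.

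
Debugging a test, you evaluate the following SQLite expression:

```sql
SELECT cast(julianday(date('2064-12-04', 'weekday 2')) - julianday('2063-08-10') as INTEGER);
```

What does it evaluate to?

`weekday 2` advances to the next Tuesday; 2064-12-04 is a Thursday, so it moves forward to 2064-12-09.
21 days remain in August 2063 after the 10th (31 − 10).
Full months from September 2063 through November 2064 contribute their day counts.
Then 9 days into December 2064.
Total: 21 + 30 + 31 + 30 + 31 + 31 + 29 + 31 + 30 + 31 + 30 + 31 + 31 + 30 + 31 + 30 + 9 = 487.

487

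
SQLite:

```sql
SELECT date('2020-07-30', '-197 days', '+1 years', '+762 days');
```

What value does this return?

Applying '-197 days' to 2020-07-30: counting 197 days back gives 2020-01-15.
Adding +1 year to 2020-01-15 gives 2021-01-15.
Applying '+762 days' to 2021-01-15: counting 762 days forward gives 2023-02-16.

2023-02-16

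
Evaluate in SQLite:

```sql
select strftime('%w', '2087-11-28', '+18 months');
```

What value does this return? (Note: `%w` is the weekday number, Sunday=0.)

First apply '+18 months': 2087-11-28 → 2089-05-28.
2089-05-28 is a Saturday; with Sunday=0 that is 6.

6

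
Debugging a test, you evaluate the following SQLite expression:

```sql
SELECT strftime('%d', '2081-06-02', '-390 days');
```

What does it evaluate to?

08

First apply '-390 days': 2081-06-02 → 2080-05-08.
`%d` extracts the 2-digit day of month: 08.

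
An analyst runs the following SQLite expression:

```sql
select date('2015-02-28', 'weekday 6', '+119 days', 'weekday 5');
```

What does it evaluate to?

`weekday 6` advances to the next Saturday; 2015-02-28 is already a Saturday, so it stays at 2015-02-28.
Applying '+119 days' to 2015-02-28: counting 119 days forward gives 2015-06-27.
`weekday 5` advances to the next Friday; 2015-06-27 is a Saturday, so it moves forward to 2015-07-03.

2015-07-03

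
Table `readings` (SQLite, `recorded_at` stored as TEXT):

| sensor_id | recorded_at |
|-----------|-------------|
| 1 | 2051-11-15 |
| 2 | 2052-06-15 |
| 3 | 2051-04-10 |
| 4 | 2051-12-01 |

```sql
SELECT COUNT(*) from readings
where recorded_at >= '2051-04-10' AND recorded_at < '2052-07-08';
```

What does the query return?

4

Rows in [2051-04-10, 2052-07-08): 2051-11-15, 2052-06-15, 2051-04-10, 2051-12-01 → 4 rows.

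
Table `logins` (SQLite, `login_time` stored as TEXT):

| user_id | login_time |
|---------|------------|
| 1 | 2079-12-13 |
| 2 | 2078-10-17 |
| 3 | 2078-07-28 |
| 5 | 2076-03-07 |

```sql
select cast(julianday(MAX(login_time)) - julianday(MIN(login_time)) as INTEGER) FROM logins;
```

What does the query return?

1376

MIN = 2076-03-07, MAX = 2079-12-13.
24 days remain in March 2076 after the 7th (31 − 7).
Full months from April 2076 through November 2079 contribute their day counts.
Then 13 days into December 2079.
Total: 24 + 30 + 31 + 30 + 31 + 31 + 30 + 31 + 30 + 31 + 31 + 28 + 31 + 30 + 31 + 30 + 31 + 31 + 30 + 31 + 30 + 31 + 31 + 28 + 31 + 30 + 31 + 30 + 31 + 31 + 30 + 31 + 30 + 31 + 31 + 28 + 31 + 30 + 31 + 30 + 31 + 31 + 30 + 31 + 30 + 13 = 1376.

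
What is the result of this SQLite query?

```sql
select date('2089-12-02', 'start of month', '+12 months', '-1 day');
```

2090-11-30

`start of month` rewinds 2089-12-02 to 2089-12-01.
Adding +12 months to 2089-12-01 gives 2090-12-01.
Going back 1 day from 2090-12-01 reaches 2090-11-30 (last day of November, 30 days).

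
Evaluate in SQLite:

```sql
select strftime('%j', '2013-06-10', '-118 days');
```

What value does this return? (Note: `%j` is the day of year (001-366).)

First apply '-118 days': 2013-06-10 → 2013-02-12.
Day-of-year for 2013-02-12: days since 2013-01-01 inclusive = 43, zero-padded to 043.

043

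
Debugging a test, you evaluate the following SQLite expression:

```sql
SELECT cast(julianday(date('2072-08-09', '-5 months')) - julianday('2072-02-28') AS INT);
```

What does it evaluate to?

Adding -5 months to 2072-08-09 gives 2072-03-09.
1 day remains in February 2072 after the 28th (29 − 28).
Then 9 days into March 2072.
Total: 1 + 9 = 10.

10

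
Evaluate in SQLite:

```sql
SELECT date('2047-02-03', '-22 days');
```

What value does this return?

Going back 3 days from 2047-02-03 reaches 2047-01-31 (last day of January, 31 days).
Going back 19 days within January lands on 2047-01-12.

2047-01-12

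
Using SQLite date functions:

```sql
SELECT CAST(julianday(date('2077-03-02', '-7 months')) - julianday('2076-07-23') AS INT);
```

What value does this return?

Adding -7 months to 2077-03-02 gives 2076-08-02.
8 days remain in July 2076 after the 23rd (31 − 23).
Then 2 days into August 2076.
Total: 8 + 2 = 10.

10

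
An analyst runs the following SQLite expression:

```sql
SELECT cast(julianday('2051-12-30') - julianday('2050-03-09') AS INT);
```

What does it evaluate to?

22 days remain in March 2050 after the 9th (31 − 9).
Full months from April 2050 through November 2051 contribute their day counts.
Then 30 days into December 2051.
Total: 22 + 30 + 31 + 30 + 31 + 31 + 30 + 31 + 30 + 31 + 31 + 28 + 31 + 30 + 31 + 30 + 31 + 31 + 30 + 31 + 30 + 30 = 661.

661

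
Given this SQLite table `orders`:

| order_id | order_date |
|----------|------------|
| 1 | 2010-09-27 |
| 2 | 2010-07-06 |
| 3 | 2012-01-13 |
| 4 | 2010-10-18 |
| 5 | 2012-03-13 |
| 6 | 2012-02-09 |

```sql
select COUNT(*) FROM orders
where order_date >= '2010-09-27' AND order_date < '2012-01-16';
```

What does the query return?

3

Rows in [2010-09-27, 2012-01-16): 2010-09-27, 2012-01-13, 2010-10-18 → 3 rows.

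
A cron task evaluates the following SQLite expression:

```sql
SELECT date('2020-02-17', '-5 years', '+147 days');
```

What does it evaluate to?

2015-07-14

Adding -5 years to 2020-02-17 gives 2015-02-17.
Applying '+147 days' to 2015-02-17: counting 147 days forward gives 2015-07-14.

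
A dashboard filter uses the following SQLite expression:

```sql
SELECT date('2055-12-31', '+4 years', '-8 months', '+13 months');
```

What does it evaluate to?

Adding +4 years to 2055-12-31 gives 2059-12-31.
Adding -8 months to 2059-12-31 targets 2059-04-31. April 2059 has only 30 days, so SQLite normalizes the 1-day overflow forward to 2059-05-01.
Adding +13 months to 2059-05-01 gives 2060-06-01.

2060-06-01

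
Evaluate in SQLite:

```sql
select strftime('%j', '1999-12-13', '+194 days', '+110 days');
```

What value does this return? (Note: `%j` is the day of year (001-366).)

First apply '+194 days', '+110 days': 1999-12-13 → 2000-10-12.
Day-of-year for 2000-10-12: days since 2000-01-01 inclusive = 286, zero-padded to 286.

286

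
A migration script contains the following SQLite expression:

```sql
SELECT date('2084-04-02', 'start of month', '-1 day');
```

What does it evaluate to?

2084-03-31

`start of month` rewinds 2084-04-02 to 2084-04-01.
Going back 1 day from 2084-04-01 reaches 2084-03-31 (last day of March, 31 days).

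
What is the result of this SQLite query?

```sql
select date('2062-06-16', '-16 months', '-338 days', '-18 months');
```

Adding -16 months to 2062-06-16 gives 2061-02-16.
Applying '-338 days' to 2061-02-16: counting 338 days back gives 2060-03-15.
Adding -18 months to 2060-03-15 gives 2058-09-15.

2058-09-15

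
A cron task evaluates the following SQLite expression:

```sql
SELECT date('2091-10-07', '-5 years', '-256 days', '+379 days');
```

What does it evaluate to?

Adding -5 years to 2091-10-07 gives 2086-10-07.
Applying '-256 days' to 2086-10-07: counting 256 days back gives 2086-01-24.
Applying '+379 days' to 2086-01-24: counting 379 days forward gives 2087-02-07.

2087-02-07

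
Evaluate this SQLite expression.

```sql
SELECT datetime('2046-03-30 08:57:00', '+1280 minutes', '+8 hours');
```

1280 minutes = 21h 20m; +1280 minutes from 2046-03-30 08:57:00 is 2046-03-31 06:17:00 (crosses midnight).
+8 hours from 2046-03-31 06:17:00 is 2046-03-31 14:17:00.

2046-03-31 14:17:00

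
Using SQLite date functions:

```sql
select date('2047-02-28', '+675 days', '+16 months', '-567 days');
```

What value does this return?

2048-10-13

Applying '+675 days' to 2047-02-28: counting 675 days forward gives 2049-01-03.
Adding +16 months to 2049-01-03 gives 2050-05-03.
Applying '-567 days' to 2050-05-03: counting 567 days back gives 2048-10-13.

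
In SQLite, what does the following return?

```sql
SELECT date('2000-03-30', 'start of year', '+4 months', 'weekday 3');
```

`start of year` rewinds 2000-03-30 to 2000-01-01.
Adding +4 months to 2000-01-01 gives 2000-05-01.
`weekday 3` advances to the next Wednesday; 2000-05-01 is a Monday, so it moves forward to 2000-05-03.

2000-05-03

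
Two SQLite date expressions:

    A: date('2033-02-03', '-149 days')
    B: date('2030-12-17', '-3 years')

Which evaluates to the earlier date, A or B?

B

A = 2032-09-07.
B = 2027-12-17.
B is earlier.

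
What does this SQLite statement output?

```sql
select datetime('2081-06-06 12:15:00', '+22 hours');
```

2081-06-07 10:15:00

+22 hours from 2081-06-06 12:15:00 is 2081-06-07 10:15:00 (crosses midnight).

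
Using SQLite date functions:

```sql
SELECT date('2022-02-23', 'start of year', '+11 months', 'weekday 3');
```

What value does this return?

2022-12-07

`start of year` rewinds 2022-02-23 to 2022-01-01.
Adding +11 months to 2022-01-01 gives 2022-12-01.
`weekday 3` advances to the next Wednesday; 2022-12-01 is a Thursday, so it moves forward to 2022-12-07.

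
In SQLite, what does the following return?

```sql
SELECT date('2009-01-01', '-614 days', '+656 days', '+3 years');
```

Applying '-614 days' to 2009-01-01: counting 614 days back gives 2007-04-28.
Applying '+656 days' to 2007-04-28: counting 656 days forward gives 2009-02-12.
Adding +3 years to 2009-02-12 gives 2012-02-12.

2012-02-12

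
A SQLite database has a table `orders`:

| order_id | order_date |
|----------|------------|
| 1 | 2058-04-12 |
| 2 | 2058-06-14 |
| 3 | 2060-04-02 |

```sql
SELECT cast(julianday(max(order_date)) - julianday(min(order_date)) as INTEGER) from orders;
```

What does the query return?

721

MIN = 2058-04-12, MAX = 2060-04-02.
18 days remain in April 2058 after the 12th (30 − 12).
Full months from May 2058 through March 2060 contribute their day counts.
Then 2 days into April 2060.
Total: 18 + 31 + 30 + 31 + 31 + 30 + 31 + 30 + 31 + 31 + 28 + 31 + 30 + 31 + 30 + 31 + 31 + 30 + 31 + 30 + 31 + 31 + 29 + 31 + 2 = 721.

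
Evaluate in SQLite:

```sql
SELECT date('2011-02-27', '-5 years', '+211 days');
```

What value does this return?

Adding -5 years to 2011-02-27 gives 2006-02-27.
Applying '+211 days' to 2006-02-27: counting 211 days forward gives 2006-09-26.

2006-09-26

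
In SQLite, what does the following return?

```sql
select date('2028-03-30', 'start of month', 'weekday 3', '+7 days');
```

`start of month` rewinds 2028-03-30 to 2028-03-01.
`weekday 3` advances to the next Wednesday; 2028-03-01 is already a Wednesday, so it stays at 2028-03-01.
Advancing 7 more days within March lands on 2028-03-08.

2028-03-08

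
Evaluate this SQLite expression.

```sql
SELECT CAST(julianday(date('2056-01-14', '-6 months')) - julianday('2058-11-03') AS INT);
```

Adding -6 months to 2056-01-14 gives 2055-07-14.
17 days remain in July 2055 after the 14th (31 − 14).
Full months from August 2055 through October 2058 contribute their day counts.
Then 3 days into November 2058.
Total: 17 + 31 + 30 + 31 + 30 + 31 + 31 + 29 + 31 + 30 + 31 + 30 + 31 + 31 + 30 + 31 + 30 + 31 + 31 + 28 + 31 + 30 + 31 + 30 + 31 + 31 + 30 + 31 + 30 + 31 + 31 + 28 + 31 + 30 + 31 + 30 + 31 + 31 + 30 + 31 + 3 = 1208.
The subtraction is earlier − later, so the result is −1208 → -1208.

-1208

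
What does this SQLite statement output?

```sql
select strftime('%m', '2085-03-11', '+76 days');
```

First apply '+76 days': 2085-03-11 → 2085-05-26.
`%m` extracts the 2-digit month (01-12): 05.

05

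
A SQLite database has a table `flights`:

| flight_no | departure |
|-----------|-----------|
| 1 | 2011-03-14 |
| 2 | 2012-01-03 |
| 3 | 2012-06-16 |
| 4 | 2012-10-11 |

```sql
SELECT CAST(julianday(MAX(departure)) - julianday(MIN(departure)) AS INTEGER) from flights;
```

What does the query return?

MIN = 2011-03-14, MAX = 2012-10-11.
17 days remain in March 2011 after the 14th (31 − 14).
Full months from April 2011 through September 2012 contribute their day counts.
Then 11 days into October 2012.
Total: 17 + 30 + 31 + 30 + 31 + 31 + 30 + 31 + 30 + 31 + 31 + 29 + 31 + 30 + 31 + 30 + 31 + 31 + 30 + 11 = 577.

577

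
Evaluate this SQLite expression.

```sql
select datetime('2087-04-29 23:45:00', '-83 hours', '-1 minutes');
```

-83 hours from 2087-04-29 23:45:00 is 2087-04-26 12:45:00 (crosses midnight).
-1 minutes from 2087-04-26 12:45:00 is 2087-04-26 12:44:00.

2087-04-26 12:44:00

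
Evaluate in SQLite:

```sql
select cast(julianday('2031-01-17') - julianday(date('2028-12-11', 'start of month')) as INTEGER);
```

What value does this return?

`start of month` rewinds 2028-12-11 to 2028-12-01.
30 days remain in December 2028 after the 1st (31 − 1).
Full months from January 2029 through December 2030 contribute their day counts.
Then 17 days into January 2031.
Total: 30 + 31 + 28 + 31 + 30 + 31 + 30 + 31 + 31 + 30 + 31 + 30 + 31 + 31 + 28 + 31 + 30 + 31 + 30 + 31 + 31 + 30 + 31 + 30 + 31 + 17 = 777.

777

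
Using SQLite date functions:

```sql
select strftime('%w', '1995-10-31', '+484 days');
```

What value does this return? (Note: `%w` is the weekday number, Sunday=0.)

3

First apply '+484 days': 1995-10-31 → 1997-02-26.
1997-02-26 is a Wednesday; with Sunday=0 that is 3.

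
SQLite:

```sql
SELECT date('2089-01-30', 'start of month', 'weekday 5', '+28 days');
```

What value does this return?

2089-02-04

`start of month` rewinds 2089-01-30 to 2089-01-01.
`weekday 5` advances to the next Friday; 2089-01-01 is a Saturday, so it moves forward to 2089-01-07.
January 2089 has 31 days; 24 remain after the 7th, so 25 days reach 2089-02-01.
Advancing 3 more days within February lands on 2089-02-04.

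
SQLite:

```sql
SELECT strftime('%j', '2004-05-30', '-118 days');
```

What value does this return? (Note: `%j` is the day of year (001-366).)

033

First apply '-118 days': 2004-05-30 → 2004-02-02.
Day-of-year for 2004-02-02: days since 2004-01-01 inclusive = 33, zero-padded to 033.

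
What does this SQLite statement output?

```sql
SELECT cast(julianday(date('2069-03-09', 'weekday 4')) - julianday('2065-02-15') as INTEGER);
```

1488

`weekday 4` advances to the next Thursday; 2069-03-09 is a Saturday, so it moves forward to 2069-03-14.
13 days remain in February 2065 after the 15th (28 − 15).
Full months from March 2065 through February 2069 contribute their day counts.
Then 14 days into March 2069.
Total: 13 + 31 + 30 + 31 + 30 + 31 + 31 + 30 + 31 + 30 + 31 + 31 + 28 + 31 + 30 + 31 + 30 + 31 + 31 + 30 + 31 + 30 + 31 + 31 + 28 + 31 + 30 + 31 + 30 + 31 + 31 + 30 + 31 + 30 + 31 + 31 + 29 + 31 + 30 + 31 + 30 + 31 + 31 + 30 + 31 + 30 + 31 + 31 + 28 + 14 = 1488.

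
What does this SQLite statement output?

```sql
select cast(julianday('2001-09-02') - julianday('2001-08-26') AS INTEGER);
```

7

5 days remain in August 2001 after the 26th (31 − 26).
Then 2 days into September 2001.
Total: 5 + 2 = 7.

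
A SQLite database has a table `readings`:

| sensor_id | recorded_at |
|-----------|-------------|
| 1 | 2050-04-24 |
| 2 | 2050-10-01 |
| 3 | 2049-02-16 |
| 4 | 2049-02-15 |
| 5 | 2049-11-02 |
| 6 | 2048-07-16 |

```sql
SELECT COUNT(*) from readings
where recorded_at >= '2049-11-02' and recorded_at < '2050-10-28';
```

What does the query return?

3

Rows in [2049-11-02, 2050-10-28): 2050-04-24, 2050-10-01, 2049-11-02 → 3 rows.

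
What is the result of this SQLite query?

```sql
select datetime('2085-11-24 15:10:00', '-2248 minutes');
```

2248 minutes = 37h 28m; -2248 minutes from 2085-11-24 15:10:00 is 2085-11-23 01:42:00 (crosses midnight).

2085-11-23 01:42:00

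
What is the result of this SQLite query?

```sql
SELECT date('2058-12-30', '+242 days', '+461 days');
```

2060-12-02

Applying '+242 days' to 2058-12-30: counting 242 days forward gives 2059-08-29.
Applying '+461 days' to 2059-08-29: counting 461 days forward gives 2060-12-02.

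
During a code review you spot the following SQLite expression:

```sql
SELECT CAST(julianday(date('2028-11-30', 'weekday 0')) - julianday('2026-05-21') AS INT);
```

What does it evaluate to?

`weekday 0` advances to the next Sunday; 2028-11-30 is a Thursday, so it moves forward to 2028-12-03.
10 days remain in May 2026 after the 21st (31 − 21).
Full months from June 2026 through November 2028 contribute their day counts.
Then 3 days into December 2028.
Total: 10 + 30 + 31 + 31 + 30 + 31 + 30 + 31 + 31 + 28 + 31 + 30 + 31 + 30 + 31 + 31 + 30 + 31 + 30 + 31 + 31 + 29 + 31 + 30 + 31 + 30 + 31 + 31 + 30 + 31 + 30 + 3 = 927.

927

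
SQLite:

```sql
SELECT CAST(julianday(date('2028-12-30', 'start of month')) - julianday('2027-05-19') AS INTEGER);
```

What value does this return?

`start of month` rewinds 2028-12-30 to 2028-12-01.
12 days remain in May 2027 after the 19th (31 − 19).
Full months from June 2027 through November 2028 contribute their day counts.
Then 1 day into December 2028.
Total: 12 + 30 + 31 + 31 + 30 + 31 + 30 + 31 + 31 + 29 + 31 + 30 + 31 + 30 + 31 + 31 + 30 + 31 + 30 + 1 = 562.

562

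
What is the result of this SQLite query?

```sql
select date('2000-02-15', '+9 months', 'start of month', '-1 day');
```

2000-10-31

Adding +9 months to 2000-02-15 gives 2000-11-15.
`start of month` rewinds 2000-11-15 to 2000-11-01.
Going back 1 day from 2000-11-01 reaches 2000-10-31 (last day of October, 31 days).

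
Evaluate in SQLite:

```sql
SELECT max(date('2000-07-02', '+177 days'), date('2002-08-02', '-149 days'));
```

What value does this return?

date('2000-07-02', '+177 days') → 2000-12-26.
date('2002-08-02', '-149 days') → 2002-03-06.
Later of the two is 2002-03-06.

2002-03-06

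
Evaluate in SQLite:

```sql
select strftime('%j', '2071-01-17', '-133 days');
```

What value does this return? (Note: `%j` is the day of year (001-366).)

First apply '-133 days': 2071-01-17 → 2070-09-06.
Day-of-year for 2070-09-06: days since 2070-01-01 inclusive = 249, zero-padded to 249.

249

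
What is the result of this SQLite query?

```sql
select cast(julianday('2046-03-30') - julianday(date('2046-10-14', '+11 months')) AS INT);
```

-533

Adding +11 months to 2046-10-14 gives 2047-09-14.
1 day remains in March 2046 after the 30th (31 − 30).
Full months from April 2046 through August 2047 contribute their day counts.
Then 14 days into September 2047.
Total: 1 + 30 + 31 + 30 + 31 + 31 + 30 + 31 + 30 + 31 + 31 + 28 + 31 + 30 + 31 + 30 + 31 + 31 + 14 = 533.
The subtraction is earlier − later, so the result is −533 → -533.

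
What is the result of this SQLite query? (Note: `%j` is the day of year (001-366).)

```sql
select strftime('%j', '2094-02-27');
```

058

Day-of-year for 2094-02-27: days since 2094-01-01 inclusive = 58, zero-padded to 058.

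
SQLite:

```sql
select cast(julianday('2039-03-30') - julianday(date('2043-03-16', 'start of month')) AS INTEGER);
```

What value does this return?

`start of month` rewinds 2043-03-16 to 2043-03-01.
1 day remains in March 2039 after the 30th (31 − 30).
Full months from April 2039 through February 2043 contribute their day counts.
Then 1 day into March 2043.
Total: 1 + 30 + 31 + 30 + 31 + 31 + 30 + 31 + 30 + 31 + 31 + 29 + 31 + 30 + 31 + 30 + 31 + 31 + 30 + 31 + 30 + 31 + 31 + 28 + 31 + 30 + 31 + 30 + 31 + 31 + 30 + 31 + 30 + 31 + 31 + 28 + 31 + 30 + 31 + 30 + 31 + 31 + 30 + 31 + 30 + 31 + 31 + 28 + 1 = 1432.
The subtraction is earlier − later, so the result is −1432 → -1432.

-1432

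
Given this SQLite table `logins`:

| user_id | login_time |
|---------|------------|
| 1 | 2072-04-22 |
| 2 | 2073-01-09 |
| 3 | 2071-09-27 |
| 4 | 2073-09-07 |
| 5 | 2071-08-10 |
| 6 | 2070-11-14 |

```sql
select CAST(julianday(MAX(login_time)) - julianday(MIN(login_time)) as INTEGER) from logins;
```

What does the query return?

1028

MIN = 2070-11-14, MAX = 2073-09-07.
16 days remain in November 2070 after the 14th (30 − 14).
Full months from December 2070 through August 2073 contribute their day counts.
Then 7 days into September 2073.
Total: 16 + 31 + 31 + 28 + 31 + 30 + 31 + 30 + 31 + 31 + 30 + 31 + 30 + 31 + 31 + 29 + 31 + 30 + 31 + 30 + 31 + 31 + 30 + 31 + 30 + 31 + 31 + 28 + 31 + 30 + 31 + 30 + 31 + 31 + 7 = 1028.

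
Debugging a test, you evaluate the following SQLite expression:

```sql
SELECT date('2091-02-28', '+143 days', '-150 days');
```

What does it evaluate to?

Applying '+143 days' to 2091-02-28: counting 143 days forward gives 2091-07-21.
Applying '-150 days' to 2091-07-21: counting 150 days back gives 2091-02-21.

2091-02-21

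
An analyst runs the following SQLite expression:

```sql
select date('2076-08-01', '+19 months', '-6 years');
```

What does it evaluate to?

2072-03-01

Adding +19 months to 2076-08-01 gives 2078-03-01.
Adding -6 years to 2078-03-01 gives 2072-03-01.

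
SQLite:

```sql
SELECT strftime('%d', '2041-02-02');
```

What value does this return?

02

`%d` extracts the 2-digit day of month: 02.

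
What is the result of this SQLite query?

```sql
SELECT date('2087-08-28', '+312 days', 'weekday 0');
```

Applying '+312 days' to 2087-08-28: counting 312 days forward gives 2088-07-05.
`weekday 0` advances to the next Sunday; 2088-07-05 is a Monday, so it moves forward to 2088-07-11.

2088-07-11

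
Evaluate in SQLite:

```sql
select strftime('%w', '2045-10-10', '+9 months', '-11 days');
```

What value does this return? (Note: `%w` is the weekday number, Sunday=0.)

First apply '+9 months', '-11 days': 2045-10-10 → 2046-06-29.
2046-06-29 is a Friday; with Sunday=0 that is 5.

5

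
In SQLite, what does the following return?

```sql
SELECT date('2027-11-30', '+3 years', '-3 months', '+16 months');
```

2031-12-30

Adding +3 years to 2027-11-30 gives 2030-11-30.
Adding -3 months to 2030-11-30 gives 2030-08-30.
Adding +16 months to 2030-08-30 gives 2031-12-30.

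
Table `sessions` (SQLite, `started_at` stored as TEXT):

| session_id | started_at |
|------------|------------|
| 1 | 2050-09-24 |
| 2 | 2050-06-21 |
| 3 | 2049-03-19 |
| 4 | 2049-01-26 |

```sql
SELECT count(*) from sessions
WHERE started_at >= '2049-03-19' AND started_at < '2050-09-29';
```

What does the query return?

Rows in [2049-03-19, 2050-09-29): 2050-09-24, 2050-06-21, 2049-03-19 → 3 rows.

3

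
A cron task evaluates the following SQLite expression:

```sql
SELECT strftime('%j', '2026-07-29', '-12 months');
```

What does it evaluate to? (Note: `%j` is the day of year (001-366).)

First apply '-12 months': 2026-07-29 → 2025-07-29.
Day-of-year for 2025-07-29: days since 2025-01-01 inclusive = 210, zero-padded to 210.

210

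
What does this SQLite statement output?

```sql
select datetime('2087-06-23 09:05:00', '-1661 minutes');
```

2087-06-22 05:24:00

1661 minutes = 27h 41m; -1661 minutes from 2087-06-23 09:05:00 is 2087-06-22 05:24:00 (crosses midnight).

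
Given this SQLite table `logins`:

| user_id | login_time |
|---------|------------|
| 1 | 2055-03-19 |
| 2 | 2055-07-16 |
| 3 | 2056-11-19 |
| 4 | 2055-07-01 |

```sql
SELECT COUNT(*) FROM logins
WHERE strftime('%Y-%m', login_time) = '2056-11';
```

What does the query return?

1

Rows with year-month 2056-11: 2056-11-19 → 1.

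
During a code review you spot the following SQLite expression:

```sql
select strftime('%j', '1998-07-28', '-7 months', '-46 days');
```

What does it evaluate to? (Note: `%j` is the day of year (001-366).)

316

First apply '-7 months', '-46 days': 1998-07-28 → 1997-11-12.
Day-of-year for 1997-11-12: days since 1997-01-01 inclusive = 316, zero-padded to 316.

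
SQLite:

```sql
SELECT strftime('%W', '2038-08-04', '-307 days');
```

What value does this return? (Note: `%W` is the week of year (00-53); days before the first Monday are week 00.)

39

First apply '-307 days': 2038-08-04 → 2037-10-01.
2037-10-01 is a Thursday. SQLite's %W counts Mondays since the year started; the result is 39.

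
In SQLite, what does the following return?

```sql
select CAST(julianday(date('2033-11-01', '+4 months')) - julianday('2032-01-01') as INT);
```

790

Adding +4 months to 2033-11-01 gives 2034-03-01.
30 days remain in January 2032 after the 1st (31 − 1).
Full months from February 2032 through February 2034 contribute their day counts.
Then 1 day into March 2034.
Total: 30 + 29 + 31 + 30 + 31 + 30 + 31 + 31 + 30 + 31 + 30 + 31 + 31 + 28 + 31 + 30 + 31 + 30 + 31 + 31 + 30 + 31 + 30 + 31 + 31 + 28 + 1 = 790.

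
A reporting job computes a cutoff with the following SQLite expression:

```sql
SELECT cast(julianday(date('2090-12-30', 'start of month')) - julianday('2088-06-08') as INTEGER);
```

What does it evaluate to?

`start of month` rewinds 2090-12-30 to 2090-12-01.
22 days remain in June 2088 after the 8th (30 − 8).
Full months from July 2088 through November 2090 contribute their day counts.
Then 1 day into December 2090.
Total: 22 + 31 + 31 + 30 + 31 + 30 + 31 + 31 + 28 + 31 + 30 + 31 + 30 + 31 + 31 + 30 + 31 + 30 + 31 + 31 + 28 + 31 + 30 + 31 + 30 + 31 + 31 + 30 + 31 + 30 + 1 = 906.

906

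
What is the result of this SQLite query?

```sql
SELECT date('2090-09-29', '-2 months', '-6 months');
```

2090-01-29

Adding -2 months to 2090-09-29 gives 2090-07-29.
Adding -6 months to 2090-07-29 gives 2090-01-29.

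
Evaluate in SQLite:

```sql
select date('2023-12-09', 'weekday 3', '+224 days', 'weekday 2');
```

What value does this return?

`weekday 3` advances to the next Wednesday; 2023-12-09 is a Saturday, so it moves forward to 2023-12-13.
Applying '+224 days' to 2023-12-13: counting 224 days forward gives 2024-07-24.
`weekday 2` advances to the next Tuesday; 2024-07-24 is a Wednesday, so it moves forward to 2024-07-30.

2024-07-30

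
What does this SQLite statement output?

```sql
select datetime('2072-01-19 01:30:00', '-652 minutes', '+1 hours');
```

652 minutes = 10h 52m; -652 minutes from 2072-01-19 01:30:00 is 2072-01-18 14:38:00 (crosses midnight).
+1 hours from 2072-01-18 14:38:00 is 2072-01-18 15:38:00.

2072-01-18 15:38:00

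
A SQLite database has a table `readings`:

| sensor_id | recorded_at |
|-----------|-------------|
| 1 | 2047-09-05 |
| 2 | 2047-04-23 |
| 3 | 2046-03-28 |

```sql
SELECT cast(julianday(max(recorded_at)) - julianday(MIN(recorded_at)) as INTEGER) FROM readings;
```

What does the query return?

526

MIN = 2046-03-28, MAX = 2047-09-05.
3 days remain in March 2046 after the 28th (31 − 28).
Full months from April 2046 through August 2047 contribute their day counts.
Then 5 days into September 2047.
Total: 3 + 30 + 31 + 30 + 31 + 31 + 30 + 31 + 30 + 31 + 31 + 28 + 31 + 30 + 31 + 30 + 31 + 31 + 5 = 526.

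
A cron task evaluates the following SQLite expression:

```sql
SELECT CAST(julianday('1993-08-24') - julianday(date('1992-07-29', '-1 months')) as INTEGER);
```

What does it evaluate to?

Adding -1 month to 1992-07-29 gives 1992-06-29.
1 day remains in June 1992 after the 29th (30 − 29).
Full months from July 1992 through July 1993 contribute their day counts.
Then 24 days into August 1993.
Total: 1 + 31 + 31 + 30 + 31 + 30 + 31 + 31 + 28 + 31 + 30 + 31 + 30 + 31 + 24 = 421.

421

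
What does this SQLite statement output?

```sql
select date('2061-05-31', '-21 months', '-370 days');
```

Adding -21 months to 2061-05-31 gives 2059-08-31.
Applying '-370 days' to 2059-08-31: counting 370 days back gives 2058-08-26.

2058-08-26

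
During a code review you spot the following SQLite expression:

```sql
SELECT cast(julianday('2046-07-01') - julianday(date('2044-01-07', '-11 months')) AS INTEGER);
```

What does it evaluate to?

Adding -11 months to 2044-01-07 gives 2043-02-07.
21 days remain in February 2043 after the 7th (28 − 7).
Full months from March 2043 through June 2046 contribute their day counts.
Then 1 day into July 2046.
Total: 21 + 31 + 30 + 31 + 30 + 31 + 31 + 30 + 31 + 30 + 31 + 31 + 29 + 31 + 30 + 31 + 30 + 31 + 31 + 30 + 31 + 30 + 31 + 31 + 28 + 31 + 30 + 31 + 30 + 31 + 31 + 30 + 31 + 30 + 31 + 31 + 28 + 31 + 30 + 31 + 30 + 1 = 1240.

1240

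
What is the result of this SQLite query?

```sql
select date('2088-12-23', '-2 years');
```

Adding -2 years to 2088-12-23 gives 2086-12-23.

2086-12-23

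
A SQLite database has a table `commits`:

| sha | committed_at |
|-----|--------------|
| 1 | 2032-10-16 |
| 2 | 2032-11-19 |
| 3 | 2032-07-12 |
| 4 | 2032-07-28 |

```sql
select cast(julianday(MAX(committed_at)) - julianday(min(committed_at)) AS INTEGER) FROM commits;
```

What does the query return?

130

MIN = 2032-07-12, MAX = 2032-11-19.
19 days remain in July 2032 after the 12th (31 − 12).
August 2032: 31 days.
September 2032: 30 days.
October 2032: 31 days.
Then 19 days into November 2032.
Total: 19 + 31 + 30 + 31 + 19 = 130.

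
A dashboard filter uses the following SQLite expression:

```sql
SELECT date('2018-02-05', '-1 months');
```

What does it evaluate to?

Adding -1 month to 2018-02-05 gives 2018-01-05.

2018-01-05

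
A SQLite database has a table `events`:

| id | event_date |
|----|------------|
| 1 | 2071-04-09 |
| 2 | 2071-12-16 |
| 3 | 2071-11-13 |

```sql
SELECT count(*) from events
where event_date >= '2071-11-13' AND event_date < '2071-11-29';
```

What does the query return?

1

Rows in [2071-11-13, 2071-11-29): 2071-11-13 → 1 row.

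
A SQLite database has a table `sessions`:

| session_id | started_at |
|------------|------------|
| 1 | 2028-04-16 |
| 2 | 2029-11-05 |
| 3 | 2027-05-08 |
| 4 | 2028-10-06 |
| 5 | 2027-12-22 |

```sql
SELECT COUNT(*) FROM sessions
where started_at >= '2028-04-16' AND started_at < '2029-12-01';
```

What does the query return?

Rows in [2028-04-16, 2029-12-01): 2028-04-16, 2029-11-05, 2028-10-06 → 3 rows.

3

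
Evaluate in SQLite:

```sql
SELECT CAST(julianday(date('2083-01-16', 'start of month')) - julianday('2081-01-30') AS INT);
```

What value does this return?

`start of month` rewinds 2083-01-16 to 2083-01-01.
1 day remains in January 2081 after the 30th (31 − 30).
Full months from February 2081 through December 2082 contribute their day counts.
Then 1 day into January 2083.
Total: 1 + 28 + 31 + 30 + 31 + 30 + 31 + 31 + 30 + 31 + 30 + 31 + 31 + 28 + 31 + 30 + 31 + 30 + 31 + 31 + 30 + 31 + 30 + 31 + 1 = 701.

701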